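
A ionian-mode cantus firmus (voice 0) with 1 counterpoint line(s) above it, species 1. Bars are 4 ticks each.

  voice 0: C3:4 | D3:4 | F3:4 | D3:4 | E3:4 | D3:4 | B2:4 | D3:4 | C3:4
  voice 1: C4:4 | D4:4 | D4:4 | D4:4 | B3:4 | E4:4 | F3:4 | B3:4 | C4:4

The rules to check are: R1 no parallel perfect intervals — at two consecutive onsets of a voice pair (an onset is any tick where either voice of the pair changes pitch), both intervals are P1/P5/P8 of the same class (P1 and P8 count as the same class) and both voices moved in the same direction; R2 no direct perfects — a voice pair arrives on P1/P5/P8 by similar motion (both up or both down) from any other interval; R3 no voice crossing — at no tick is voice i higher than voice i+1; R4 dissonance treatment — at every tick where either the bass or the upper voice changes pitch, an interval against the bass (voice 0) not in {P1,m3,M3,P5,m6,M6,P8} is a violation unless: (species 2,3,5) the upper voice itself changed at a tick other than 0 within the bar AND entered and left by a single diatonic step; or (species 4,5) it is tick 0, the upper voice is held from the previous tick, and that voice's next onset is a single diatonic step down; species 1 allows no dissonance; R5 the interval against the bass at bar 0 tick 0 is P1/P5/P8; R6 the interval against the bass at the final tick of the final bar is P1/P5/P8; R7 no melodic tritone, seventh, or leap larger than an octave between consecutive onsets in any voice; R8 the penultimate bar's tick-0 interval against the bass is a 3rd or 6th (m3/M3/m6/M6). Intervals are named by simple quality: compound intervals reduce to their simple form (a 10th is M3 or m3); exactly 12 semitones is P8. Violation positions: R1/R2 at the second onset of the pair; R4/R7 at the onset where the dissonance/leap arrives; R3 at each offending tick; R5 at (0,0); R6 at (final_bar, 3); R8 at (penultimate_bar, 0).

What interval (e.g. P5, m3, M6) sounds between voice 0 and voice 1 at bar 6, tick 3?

TT

voice 0=B2 voice 1=F3 -> TT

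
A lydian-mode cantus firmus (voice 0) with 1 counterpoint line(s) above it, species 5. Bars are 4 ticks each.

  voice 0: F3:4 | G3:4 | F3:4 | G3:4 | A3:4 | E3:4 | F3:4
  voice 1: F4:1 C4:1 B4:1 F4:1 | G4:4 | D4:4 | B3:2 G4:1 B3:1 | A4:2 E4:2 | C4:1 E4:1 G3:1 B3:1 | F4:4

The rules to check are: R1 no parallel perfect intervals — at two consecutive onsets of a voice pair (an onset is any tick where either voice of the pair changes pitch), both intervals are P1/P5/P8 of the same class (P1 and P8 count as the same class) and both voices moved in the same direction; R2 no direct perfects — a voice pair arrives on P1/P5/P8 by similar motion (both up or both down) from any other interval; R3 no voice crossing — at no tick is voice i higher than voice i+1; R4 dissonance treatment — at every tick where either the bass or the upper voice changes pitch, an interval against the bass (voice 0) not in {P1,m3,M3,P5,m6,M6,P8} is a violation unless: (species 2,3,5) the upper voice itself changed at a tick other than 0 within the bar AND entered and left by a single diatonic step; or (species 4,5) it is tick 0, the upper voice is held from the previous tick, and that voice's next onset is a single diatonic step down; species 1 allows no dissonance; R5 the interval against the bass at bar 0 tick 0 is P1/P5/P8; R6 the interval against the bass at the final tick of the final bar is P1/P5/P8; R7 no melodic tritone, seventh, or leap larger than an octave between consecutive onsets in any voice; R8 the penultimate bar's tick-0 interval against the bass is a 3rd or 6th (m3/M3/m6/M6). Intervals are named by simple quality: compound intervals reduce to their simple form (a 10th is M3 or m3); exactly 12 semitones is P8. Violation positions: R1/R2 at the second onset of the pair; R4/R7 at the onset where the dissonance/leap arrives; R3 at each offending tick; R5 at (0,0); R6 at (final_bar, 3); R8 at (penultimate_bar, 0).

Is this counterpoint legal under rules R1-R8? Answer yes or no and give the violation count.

No (8 violations)

bar 0: v0=F3 v1=F4 (P8)
bar 1: v0=G3 v1=G4 (P8)
bar 2: v0=F3 v1=D4 (M6)
bar 3: v0=G3 v1=B3 (M3)
bar 4: v0=A3 v1=A4 (P8)
bar 5: v0=E3 v1=C4 (m6)
bar 6: v0=F3 v1=F4 (P8)
  R4 @ bar0.2: F3/B4 TT untreated
  R7 @ bar0.2: C4->B4 leap 11st
  R7 @ bar0.3: B4->F4 leap 6st
  R1 @ bar1.0: F3/F4 P8 -> G3/G4 P8 similar
  R2 @ bar4.0: G3/B3 M3 -> A3/A4 P8 similar
  R7 @ bar4.0: B3->A4 leap 10st
  R2 @ bar6.0: E3/B3 P5 -> F3/F4 P8 similar
  R7 @ bar6.0: B3->F4 leap 6st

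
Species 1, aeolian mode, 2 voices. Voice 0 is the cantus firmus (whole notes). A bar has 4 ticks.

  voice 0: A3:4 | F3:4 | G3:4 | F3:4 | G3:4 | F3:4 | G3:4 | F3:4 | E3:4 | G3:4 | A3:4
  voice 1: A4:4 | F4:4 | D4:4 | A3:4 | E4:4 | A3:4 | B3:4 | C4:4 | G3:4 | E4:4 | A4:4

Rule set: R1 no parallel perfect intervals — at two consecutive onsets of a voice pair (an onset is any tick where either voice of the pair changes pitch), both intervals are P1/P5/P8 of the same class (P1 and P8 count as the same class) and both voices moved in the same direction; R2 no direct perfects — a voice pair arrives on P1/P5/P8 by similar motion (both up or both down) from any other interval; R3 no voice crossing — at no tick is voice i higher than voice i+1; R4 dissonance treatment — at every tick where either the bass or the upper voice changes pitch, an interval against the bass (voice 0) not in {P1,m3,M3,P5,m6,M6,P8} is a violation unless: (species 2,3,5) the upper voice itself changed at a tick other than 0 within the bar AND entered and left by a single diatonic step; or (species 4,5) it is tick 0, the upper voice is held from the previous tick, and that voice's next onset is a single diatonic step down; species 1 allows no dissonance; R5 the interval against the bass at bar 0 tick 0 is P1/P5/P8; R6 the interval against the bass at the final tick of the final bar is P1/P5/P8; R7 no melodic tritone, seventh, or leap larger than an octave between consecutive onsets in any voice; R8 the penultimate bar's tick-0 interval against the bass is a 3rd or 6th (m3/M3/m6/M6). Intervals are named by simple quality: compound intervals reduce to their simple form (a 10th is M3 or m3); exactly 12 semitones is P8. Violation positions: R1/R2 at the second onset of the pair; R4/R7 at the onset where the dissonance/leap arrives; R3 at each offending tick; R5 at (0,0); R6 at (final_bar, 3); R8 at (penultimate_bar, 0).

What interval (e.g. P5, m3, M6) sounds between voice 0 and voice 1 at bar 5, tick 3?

M3

voice 0=F3 voice 1=A3 -> M3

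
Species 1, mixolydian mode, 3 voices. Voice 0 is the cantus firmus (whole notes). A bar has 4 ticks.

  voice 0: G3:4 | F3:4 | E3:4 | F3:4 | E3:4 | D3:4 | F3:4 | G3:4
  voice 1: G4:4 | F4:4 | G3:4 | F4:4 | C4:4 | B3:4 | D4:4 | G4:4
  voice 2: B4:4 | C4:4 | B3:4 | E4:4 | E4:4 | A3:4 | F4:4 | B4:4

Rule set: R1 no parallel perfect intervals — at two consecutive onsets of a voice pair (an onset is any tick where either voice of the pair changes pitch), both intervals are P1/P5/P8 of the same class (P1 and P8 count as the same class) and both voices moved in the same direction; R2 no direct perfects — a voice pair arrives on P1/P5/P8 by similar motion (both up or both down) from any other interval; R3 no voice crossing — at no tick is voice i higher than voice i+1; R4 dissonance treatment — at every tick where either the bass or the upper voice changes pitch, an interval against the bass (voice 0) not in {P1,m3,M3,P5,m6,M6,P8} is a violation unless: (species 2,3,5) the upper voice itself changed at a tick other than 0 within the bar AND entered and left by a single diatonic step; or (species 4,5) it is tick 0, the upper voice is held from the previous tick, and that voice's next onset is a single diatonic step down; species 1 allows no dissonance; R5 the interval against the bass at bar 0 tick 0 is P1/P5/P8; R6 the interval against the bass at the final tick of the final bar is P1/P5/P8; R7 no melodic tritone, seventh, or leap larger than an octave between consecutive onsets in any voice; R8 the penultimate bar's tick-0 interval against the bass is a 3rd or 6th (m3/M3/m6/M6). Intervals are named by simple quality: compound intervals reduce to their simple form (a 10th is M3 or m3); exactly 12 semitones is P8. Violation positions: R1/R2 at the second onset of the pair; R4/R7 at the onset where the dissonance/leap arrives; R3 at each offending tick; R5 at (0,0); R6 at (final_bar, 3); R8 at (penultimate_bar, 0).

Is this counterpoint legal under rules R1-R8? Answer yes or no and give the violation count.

No (27 violations)

bar 0: v0=G3 v1=G4 v2=B4 (M3)
bar 1: v0=F3 v1=F4 v2=C4 (P5)
bar 2: v0=E3 v1=G3 v2=B3 (P5)
bar 3: v0=F3 v1=F4 v2=E4 (M7)
bar 4: v0=E3 v1=C4 v2=E4 (P8)
bar 5: v0=D3 v1=B3 v2=A3 (P5)
bar 6: v0=F3 v1=D4 v2=F4 (P8)
bar 7: v0=G3 v1=G4 v2=B4 (M3)
  R5 @ bar0.0: opens on M3
  R1 @ bar1.0: G3/G4 P8 -> F3/F4 P8 similar
  R2 @ bar1.0: G3/B4 M3 -> F3/C4 P5 similar
  R3 @ bar1.0: F4 above C4
  R7 @ bar1.0: B4->C4 leap 11st
  R3 @ bar1.1: F4 above C4
  R3 @ bar1.2: F4 above C4
  R3 @ bar1.3: F4 above C4
  R1 @ bar2.0: F3/C4 P5 -> E3/B3 P5 similar
  R7 @ bar2.0: F4->G3 leap 10st
  R2 @ bar3.0: E3/G3 m3 -> F3/F4 P8 similar
  R3 @ bar3.0: F4 above E4
  R4 @ bar3.0: F3/E4 M7 untreated
  R7 @ bar3.0: G3->F4 leap 10st
  R3 @ bar3.1: F4 above E4
  R3 @ bar3.2: F4 above E4
  R3 @ bar3.3: F4 above E4
  R2 @ bar5.0: E3/E4 P8 -> D3/A3 P5 similar
  R3 @ bar5.0: B3 above A3
  R3 @ bar5.1: B3 above A3
  R3 @ bar5.2: B3 above A3
  R3 @ bar5.3: B3 above A3
  R2 @ bar6.0: D3/A3 P5 -> F3/F4 P8 similar
  R8 @ bar6.0: penult P8 not 3rd/6th
  R2 @ bar7.0: F3/D4 M6 -> G3/G4 P8 similar
  R7 @ bar7.0: F4->B4 leap 6st
  R6 @ bar7.3: closes on M3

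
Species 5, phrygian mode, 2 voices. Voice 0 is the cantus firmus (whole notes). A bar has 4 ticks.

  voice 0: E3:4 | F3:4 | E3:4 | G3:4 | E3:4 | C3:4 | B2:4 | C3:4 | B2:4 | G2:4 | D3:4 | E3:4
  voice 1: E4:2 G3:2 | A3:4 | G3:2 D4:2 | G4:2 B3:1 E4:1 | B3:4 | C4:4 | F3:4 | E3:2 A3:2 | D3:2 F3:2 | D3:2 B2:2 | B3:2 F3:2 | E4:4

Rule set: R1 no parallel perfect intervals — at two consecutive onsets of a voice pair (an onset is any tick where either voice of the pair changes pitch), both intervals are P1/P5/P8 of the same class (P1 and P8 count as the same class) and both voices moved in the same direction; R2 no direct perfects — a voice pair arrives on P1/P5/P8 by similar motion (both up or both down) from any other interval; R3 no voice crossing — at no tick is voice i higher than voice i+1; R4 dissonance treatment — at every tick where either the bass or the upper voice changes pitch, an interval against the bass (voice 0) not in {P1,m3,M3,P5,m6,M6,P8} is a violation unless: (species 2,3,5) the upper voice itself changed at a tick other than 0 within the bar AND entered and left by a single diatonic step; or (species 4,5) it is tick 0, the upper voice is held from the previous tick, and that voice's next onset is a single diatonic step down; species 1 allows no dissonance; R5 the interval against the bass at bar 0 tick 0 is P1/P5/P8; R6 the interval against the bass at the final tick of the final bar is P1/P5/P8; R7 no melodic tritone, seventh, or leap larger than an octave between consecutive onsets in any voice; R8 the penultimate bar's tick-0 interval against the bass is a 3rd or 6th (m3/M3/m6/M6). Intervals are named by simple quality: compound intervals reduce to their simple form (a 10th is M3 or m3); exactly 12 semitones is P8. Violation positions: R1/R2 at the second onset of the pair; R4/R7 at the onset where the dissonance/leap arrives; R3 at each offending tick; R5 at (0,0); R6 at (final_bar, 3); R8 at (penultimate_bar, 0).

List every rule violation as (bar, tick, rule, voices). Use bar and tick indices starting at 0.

bar 0: v0=E3 v1=E4 downbeat P8
bar 1: v0=F3 v1=A3 downbeat M3
bar 2: v0=E3 v1=G3 downbeat m3
bar 3: v0=G3 v1=G4 downbeat P8
bar 4: v0=E3 v1=B3 downbeat P5
bar 5: v0=C3 v1=C4 downbeat P8
bar 6: v0=B2 v1=F3 downbeat TT
bar 7: v0=C3 v1=E3 downbeat M3
bar 8: v0=B2 v1=D3 downbeat m3
bar 9: v0=G2 v1=D3 downbeat P5
bar 10: v0=D3 v1=B3 downbeat M6
bar 11: v0=E3 v1=E4 downbeat P8
  -> R4 @ bar 2 tick 2 v(0, 1): E3/D4 m7 untreated
  -> R2 @ bar 3 tick 0 v(0, 1): E3/D4 m7 -> G3/G4 P8 similar
  -> R2 @ bar 4 tick 0 v(0, 1): G3/E4 M6 -> E3/B3 P5 similar
  -> R4 @ bar 6 tick 0 v(0, 1): B2/F3 TT untreated
  -> R4 @ bar 8 tick 2 v(0, 1): B2/F3 TT untreated
  -> R2 @ bar 9 tick 0 v(0, 1): B2/F3 TT -> G2/D3 P5 similar
  -> R7 @ bar 10 tick 2 v(1,): B3->F3 leap 6st
  -> R2 @ bar 11 tick 0 v(0, 1): D3/F3 m3 -> E3/E4 P8 similar
  -> R7 @ bar 11 tick 0 v(1,): F3->E4 leap 11st

(2, 2, R4, (0, 1))
(3, 0, R2, (0, 1))
(4, 0, R2, (0, 1))
(6, 0, R4, (0, 1))
(8, 2, R4, (0, 1))
(9, 0, R2, (0, 1))
(10, 2, R7, (1,))
(11, 0, R2, (0, 1))
(11, 0, R7, (1,))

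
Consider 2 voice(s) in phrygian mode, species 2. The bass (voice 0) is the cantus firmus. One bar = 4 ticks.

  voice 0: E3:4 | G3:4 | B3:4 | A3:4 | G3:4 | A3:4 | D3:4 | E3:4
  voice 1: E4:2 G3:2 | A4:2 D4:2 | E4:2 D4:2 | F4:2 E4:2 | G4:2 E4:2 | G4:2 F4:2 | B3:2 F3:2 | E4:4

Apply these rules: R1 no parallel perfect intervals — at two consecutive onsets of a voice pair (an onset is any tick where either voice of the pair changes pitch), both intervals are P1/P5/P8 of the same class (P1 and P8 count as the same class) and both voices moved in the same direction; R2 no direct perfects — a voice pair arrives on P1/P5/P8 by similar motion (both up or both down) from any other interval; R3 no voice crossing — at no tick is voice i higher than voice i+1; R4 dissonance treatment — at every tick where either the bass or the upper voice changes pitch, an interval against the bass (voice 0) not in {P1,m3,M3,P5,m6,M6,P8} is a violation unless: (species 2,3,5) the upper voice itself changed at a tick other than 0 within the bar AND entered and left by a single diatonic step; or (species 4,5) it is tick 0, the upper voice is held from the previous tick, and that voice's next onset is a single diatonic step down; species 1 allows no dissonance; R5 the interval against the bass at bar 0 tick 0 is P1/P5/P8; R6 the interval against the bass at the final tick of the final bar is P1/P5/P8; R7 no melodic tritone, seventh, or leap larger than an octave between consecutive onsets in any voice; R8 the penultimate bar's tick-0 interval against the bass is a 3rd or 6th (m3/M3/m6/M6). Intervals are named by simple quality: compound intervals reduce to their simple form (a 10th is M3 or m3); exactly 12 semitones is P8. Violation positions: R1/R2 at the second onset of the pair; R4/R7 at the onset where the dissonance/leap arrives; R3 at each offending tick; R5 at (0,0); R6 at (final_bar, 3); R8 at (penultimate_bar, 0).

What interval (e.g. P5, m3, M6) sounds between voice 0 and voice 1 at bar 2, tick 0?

P4

voice 0=B3 voice 1=E4 -> P4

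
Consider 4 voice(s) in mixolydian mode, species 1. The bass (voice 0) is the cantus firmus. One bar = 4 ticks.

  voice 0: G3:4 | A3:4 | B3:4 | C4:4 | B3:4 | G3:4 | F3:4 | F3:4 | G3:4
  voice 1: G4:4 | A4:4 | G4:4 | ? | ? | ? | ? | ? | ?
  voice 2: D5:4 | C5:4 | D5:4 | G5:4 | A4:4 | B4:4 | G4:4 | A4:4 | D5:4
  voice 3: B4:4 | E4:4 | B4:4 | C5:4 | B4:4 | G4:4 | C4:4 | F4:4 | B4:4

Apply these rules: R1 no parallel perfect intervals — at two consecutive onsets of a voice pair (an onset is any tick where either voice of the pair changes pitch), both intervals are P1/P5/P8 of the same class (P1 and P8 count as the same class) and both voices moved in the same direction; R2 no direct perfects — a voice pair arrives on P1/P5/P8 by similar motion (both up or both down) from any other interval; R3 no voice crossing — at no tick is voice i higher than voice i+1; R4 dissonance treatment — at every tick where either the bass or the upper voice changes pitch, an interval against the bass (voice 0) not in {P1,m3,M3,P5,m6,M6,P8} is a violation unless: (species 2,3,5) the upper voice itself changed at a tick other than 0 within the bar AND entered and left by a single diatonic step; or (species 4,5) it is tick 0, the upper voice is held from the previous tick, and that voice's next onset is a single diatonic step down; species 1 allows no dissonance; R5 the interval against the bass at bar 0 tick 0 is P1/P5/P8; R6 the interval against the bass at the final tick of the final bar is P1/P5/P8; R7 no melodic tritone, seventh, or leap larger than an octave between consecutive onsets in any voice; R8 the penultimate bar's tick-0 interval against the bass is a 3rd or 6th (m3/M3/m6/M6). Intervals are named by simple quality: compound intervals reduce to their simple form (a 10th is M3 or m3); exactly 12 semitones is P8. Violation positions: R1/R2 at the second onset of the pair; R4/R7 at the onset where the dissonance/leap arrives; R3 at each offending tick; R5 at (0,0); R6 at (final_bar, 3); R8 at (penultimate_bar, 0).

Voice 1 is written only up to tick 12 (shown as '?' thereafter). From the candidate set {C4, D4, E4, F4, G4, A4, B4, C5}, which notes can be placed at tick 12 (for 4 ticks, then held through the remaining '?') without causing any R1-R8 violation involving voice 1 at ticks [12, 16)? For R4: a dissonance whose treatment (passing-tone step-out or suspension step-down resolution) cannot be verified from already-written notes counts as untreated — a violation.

C4: legal
D4: violates R4
E4: legal
F4: violates R4
G4: legal
A4: legal
B4: violates R4
C5: violates R1,R2

{A4, C4, E4, G4}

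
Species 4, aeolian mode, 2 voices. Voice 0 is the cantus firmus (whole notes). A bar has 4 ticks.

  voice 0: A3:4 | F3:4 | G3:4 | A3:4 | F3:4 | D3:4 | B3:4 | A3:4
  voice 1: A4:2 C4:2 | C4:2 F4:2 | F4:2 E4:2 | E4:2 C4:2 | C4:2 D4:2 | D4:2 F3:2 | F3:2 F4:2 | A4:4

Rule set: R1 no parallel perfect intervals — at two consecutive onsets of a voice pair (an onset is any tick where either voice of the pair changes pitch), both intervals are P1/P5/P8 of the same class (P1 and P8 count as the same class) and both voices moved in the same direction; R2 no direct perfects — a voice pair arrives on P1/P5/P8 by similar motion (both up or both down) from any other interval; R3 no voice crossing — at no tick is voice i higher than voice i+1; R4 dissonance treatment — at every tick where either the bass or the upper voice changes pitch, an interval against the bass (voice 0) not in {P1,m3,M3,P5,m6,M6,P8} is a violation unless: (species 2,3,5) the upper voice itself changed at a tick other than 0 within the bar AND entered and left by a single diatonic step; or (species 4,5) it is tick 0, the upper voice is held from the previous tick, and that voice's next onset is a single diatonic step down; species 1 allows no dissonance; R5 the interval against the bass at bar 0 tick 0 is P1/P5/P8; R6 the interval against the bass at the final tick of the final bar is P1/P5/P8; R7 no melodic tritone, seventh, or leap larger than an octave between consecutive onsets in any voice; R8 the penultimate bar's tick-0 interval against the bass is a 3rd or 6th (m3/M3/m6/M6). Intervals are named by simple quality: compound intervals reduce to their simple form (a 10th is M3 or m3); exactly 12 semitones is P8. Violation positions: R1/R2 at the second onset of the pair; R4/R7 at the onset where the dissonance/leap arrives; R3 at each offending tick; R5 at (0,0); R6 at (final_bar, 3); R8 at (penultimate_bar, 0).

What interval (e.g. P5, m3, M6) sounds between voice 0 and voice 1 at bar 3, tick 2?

voice 0=A3 voice 1=C4 -> m3

m3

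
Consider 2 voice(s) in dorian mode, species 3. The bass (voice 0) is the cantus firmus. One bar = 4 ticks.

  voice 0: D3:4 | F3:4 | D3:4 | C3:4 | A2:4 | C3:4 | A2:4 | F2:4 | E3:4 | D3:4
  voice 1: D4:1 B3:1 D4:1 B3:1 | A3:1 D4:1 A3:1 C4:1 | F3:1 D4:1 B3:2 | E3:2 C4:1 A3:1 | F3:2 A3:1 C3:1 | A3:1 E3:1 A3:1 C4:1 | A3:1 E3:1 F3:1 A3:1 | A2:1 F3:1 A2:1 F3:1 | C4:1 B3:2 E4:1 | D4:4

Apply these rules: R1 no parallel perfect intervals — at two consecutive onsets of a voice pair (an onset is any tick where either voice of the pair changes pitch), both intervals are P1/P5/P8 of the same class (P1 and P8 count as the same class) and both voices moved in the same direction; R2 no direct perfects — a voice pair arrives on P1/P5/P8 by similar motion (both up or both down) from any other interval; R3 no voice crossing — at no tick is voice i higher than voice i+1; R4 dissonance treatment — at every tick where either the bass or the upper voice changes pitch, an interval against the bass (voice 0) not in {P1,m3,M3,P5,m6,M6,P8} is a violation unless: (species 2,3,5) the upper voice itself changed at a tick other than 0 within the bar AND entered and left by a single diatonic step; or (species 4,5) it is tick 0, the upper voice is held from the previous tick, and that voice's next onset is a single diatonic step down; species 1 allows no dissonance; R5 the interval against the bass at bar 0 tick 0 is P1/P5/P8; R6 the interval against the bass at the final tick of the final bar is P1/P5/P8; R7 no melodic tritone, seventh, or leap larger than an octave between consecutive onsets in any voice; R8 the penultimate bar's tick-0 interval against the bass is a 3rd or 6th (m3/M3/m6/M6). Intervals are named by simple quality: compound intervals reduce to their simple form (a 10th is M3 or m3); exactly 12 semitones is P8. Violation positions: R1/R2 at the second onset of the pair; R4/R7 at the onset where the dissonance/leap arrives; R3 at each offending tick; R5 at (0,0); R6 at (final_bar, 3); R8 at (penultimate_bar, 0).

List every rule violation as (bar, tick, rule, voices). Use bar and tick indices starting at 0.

(6, 0, R1, (0, 1))
(8, 0, R7, (0,))
(9, 0, R1, (0, 1))

bar 0: v0=D3 v1=D4 downbeat P8
bar 1: v0=F3 v1=A3 downbeat M3
bar 2: v0=D3 v1=F3 downbeat m3
bar 3: v0=C3 v1=E3 downbeat M3
bar 4: v0=A2 v1=F3 downbeat m6
bar 5: v0=C3 v1=A3 downbeat M6
bar 6: v0=A2 v1=A3 downbeat P8
bar 7: v0=F2 v1=A2 downbeat M3
bar 8: v0=E3 v1=C4 downbeat m6
bar 9: v0=D3 v1=D4 downbeat P8
  -> R1 @ bar 6 tick 0 v(0, 1): C3/C4 P8 -> A2/A3 P8 similar
  -> R7 @ bar 8 tick 0 v(0,): F2->E3 leap 11st
  -> R1 @ bar 9 tick 0 v(0, 1): E3/E4 P8 -> D3/D4 P8 similar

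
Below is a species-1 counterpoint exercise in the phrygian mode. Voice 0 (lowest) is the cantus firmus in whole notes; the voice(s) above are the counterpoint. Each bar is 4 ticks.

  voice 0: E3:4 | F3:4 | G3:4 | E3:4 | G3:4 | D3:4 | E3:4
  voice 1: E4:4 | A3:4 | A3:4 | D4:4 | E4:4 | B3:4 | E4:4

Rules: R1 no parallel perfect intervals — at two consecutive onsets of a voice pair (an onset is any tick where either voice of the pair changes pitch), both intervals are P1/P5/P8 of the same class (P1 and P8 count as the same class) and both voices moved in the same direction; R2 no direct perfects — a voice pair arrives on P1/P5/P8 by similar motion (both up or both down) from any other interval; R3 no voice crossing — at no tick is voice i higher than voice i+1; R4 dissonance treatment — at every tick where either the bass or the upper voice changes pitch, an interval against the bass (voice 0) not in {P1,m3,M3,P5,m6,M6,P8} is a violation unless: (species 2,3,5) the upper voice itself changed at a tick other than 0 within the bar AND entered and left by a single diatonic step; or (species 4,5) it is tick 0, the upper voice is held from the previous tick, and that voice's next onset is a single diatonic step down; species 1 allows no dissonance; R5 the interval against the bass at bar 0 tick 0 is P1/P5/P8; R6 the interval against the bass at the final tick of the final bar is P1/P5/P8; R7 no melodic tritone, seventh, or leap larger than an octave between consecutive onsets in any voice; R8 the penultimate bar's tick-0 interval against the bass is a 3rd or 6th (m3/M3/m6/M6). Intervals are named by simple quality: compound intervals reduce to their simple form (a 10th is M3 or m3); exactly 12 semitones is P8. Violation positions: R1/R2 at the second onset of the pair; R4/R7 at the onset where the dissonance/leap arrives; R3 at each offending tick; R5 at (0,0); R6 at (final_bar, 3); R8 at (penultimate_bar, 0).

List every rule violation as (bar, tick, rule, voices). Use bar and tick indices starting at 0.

bar 0: v0=E3 v1=E4 downbeat P8
bar 1: v0=F3 v1=A3 downbeat M3
bar 2: v0=G3 v1=A3 downbeat M2
bar 3: v0=E3 v1=D4 downbeat m7
bar 4: v0=G3 v1=E4 downbeat M6
bar 5: v0=D3 v1=B3 downbeat M6
bar 6: v0=E3 v1=E4 downbeat P8
  -> R4 @ bar 2 tick 0 v(0, 1): G3/A3 M2 untreated
  -> R4 @ bar 3 tick 0 v(0, 1): E3/D4 m7 untreated
  -> R2 @ bar 6 tick 0 v(0, 1): D3/B3 M6 -> E3/E4 P8 similar

(2, 0, R4, (0, 1))
(3, 0, R4, (0, 1))
(6, 0, R2, (0, 1))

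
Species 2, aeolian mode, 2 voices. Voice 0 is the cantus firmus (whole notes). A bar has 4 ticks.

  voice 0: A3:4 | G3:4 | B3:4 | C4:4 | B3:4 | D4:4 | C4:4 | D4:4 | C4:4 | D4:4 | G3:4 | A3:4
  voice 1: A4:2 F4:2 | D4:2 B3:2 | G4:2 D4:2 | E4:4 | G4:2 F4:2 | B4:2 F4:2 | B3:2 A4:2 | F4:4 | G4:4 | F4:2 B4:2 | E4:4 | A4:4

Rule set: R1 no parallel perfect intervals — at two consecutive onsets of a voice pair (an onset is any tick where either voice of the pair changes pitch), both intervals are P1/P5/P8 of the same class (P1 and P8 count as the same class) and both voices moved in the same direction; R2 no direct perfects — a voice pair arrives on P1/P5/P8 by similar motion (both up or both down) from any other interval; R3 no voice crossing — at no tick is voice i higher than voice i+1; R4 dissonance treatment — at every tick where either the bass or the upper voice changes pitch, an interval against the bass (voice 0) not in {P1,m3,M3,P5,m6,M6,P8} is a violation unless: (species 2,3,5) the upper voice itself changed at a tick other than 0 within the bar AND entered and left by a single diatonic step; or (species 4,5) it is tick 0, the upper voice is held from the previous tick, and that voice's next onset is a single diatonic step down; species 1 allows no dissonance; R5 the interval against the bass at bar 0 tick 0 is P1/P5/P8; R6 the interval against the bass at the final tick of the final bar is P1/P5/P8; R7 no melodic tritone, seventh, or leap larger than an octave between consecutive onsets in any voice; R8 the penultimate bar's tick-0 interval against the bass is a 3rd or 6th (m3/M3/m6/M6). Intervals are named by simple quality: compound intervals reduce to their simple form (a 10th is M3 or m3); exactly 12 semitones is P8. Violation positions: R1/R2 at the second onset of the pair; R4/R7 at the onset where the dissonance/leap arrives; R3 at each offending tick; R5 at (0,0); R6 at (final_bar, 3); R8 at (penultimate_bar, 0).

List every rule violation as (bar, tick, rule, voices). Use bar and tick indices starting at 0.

(1, 0, R2, (0, 1))
(4, 2, R4, (0, 1))
(5, 0, R7, (1,))
(5, 2, R7, (1,))
(6, 0, R3, (0, 1))
(6, 0, R4, (0, 1))
(6, 0, R7, (1,))
(6, 1, R3, (0, 1))
(6, 2, R7, (1,))
(9, 2, R7, (1,))
(11, 0, R2, (0, 1))

bar 0: v0=A3 v1=A4 downbeat P8
bar 1: v0=G3 v1=D4 downbeat P5
bar 2: v0=B3 v1=G4 downbeat m6
bar 3: v0=C4 v1=E4 downbeat M3
bar 4: v0=B3 v1=G4 downbeat m6
bar 5: v0=D4 v1=B4 downbeat M6
bar 6: v0=C4 v1=B3 downbeat m2
bar 7: v0=D4 v1=F4 downbeat m3
bar 8: v0=C4 v1=G4 downbeat P5
bar 9: v0=D4 v1=F4 downbeat m3
bar 10: v0=G3 v1=E4 downbeat M6
bar 11: v0=A3 v1=A4 downbeat P8
  -> R2 @ bar 1 tick 0 v(0, 1): A3/F4 m6 -> G3/D4 P5 similar
  -> R4 @ bar 4 tick 2 v(0, 1): B3/F4 TT untreated
  -> R7 @ bar 5 tick 0 v(1,): F4->B4 leap 6st
  -> R7 @ bar 5 tick 2 v(1,): B4->F4 leap 6st
  -> R3 @ bar 6 tick 0 v(0, 1): C4 above B3
  -> R4 @ bar 6 tick 0 v(0, 1): C4/B3 m2 untreated
  -> R7 @ bar 6 tick 0 v(1,): F4->B3 leap 6st
  -> R3 @ bar 6 tick 1 v(0, 1): C4 above B3
  -> R7 @ bar 6 tick 2 v(1,): B3->A4 leap 10st
  -> R7 @ bar 9 tick 2 v(1,): F4->B4 leap 6st
  -> R2 @ bar 11 tick 0 v(0, 1): G3/E4 M6 -> A3/A4 P8 similar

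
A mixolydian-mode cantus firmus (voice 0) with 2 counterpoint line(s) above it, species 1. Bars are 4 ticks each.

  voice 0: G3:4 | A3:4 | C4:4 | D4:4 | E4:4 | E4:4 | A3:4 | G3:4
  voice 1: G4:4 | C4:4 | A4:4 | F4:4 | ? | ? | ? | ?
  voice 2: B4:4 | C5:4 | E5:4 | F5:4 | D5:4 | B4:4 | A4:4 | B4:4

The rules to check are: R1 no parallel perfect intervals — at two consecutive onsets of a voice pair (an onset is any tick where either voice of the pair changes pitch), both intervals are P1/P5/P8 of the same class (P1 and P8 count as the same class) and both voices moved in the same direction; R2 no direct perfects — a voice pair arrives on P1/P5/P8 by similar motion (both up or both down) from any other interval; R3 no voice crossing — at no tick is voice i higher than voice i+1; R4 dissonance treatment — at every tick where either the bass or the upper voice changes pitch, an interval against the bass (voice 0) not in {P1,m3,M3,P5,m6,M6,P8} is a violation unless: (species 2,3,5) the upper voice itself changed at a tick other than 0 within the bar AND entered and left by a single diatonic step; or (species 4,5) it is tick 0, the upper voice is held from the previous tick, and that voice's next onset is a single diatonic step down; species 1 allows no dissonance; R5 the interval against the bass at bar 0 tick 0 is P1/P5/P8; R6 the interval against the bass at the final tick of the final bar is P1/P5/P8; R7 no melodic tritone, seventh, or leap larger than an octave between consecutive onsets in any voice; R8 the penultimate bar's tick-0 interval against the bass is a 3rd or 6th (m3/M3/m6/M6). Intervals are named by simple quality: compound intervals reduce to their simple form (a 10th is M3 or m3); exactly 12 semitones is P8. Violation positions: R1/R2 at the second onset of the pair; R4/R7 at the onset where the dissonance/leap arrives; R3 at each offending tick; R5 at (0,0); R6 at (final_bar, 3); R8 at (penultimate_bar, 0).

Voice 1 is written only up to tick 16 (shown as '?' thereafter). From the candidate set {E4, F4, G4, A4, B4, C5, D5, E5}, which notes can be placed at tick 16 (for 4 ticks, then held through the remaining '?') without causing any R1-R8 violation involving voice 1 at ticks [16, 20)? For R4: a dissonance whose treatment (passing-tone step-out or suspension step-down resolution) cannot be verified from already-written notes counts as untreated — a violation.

E4: legal
F4: violates R4
G4: legal
A4: violates R4
B4: violates R2,R7
C5: legal
D5: violates R4
E5: violates R2,R3,R7

{C5, E4, G4}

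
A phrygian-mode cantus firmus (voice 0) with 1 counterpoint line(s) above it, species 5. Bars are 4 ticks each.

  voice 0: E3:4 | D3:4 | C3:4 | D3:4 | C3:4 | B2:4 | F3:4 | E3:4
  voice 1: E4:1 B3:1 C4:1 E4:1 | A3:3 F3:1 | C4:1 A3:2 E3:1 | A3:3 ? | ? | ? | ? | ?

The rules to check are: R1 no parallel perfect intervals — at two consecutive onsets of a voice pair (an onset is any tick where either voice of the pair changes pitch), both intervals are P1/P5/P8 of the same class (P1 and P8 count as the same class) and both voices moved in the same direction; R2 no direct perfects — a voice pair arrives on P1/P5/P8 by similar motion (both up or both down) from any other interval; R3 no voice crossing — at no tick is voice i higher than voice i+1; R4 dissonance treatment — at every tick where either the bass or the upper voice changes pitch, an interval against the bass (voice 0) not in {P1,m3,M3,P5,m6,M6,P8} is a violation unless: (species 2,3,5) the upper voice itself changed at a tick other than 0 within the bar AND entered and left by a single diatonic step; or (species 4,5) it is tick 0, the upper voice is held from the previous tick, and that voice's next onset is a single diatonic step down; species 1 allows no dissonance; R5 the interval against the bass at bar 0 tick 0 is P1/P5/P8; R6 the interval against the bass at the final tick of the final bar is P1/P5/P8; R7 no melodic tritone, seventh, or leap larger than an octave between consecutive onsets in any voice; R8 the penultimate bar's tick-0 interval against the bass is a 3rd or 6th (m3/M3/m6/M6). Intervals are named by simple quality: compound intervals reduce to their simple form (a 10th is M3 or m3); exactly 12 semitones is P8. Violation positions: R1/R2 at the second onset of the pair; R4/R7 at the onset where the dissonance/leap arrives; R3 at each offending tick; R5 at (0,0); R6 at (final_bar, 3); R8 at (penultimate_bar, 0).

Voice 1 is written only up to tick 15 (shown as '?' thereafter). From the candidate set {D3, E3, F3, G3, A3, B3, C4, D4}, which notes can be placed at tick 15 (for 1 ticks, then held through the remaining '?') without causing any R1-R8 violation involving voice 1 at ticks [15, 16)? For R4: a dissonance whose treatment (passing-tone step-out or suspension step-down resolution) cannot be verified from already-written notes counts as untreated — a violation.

{A3, B3, D3, D4, F3}

D3: legal
E3: violates R4
F3: legal
G3: violates R4
A3: legal
B3: legal
C4: violates R4
D4: legal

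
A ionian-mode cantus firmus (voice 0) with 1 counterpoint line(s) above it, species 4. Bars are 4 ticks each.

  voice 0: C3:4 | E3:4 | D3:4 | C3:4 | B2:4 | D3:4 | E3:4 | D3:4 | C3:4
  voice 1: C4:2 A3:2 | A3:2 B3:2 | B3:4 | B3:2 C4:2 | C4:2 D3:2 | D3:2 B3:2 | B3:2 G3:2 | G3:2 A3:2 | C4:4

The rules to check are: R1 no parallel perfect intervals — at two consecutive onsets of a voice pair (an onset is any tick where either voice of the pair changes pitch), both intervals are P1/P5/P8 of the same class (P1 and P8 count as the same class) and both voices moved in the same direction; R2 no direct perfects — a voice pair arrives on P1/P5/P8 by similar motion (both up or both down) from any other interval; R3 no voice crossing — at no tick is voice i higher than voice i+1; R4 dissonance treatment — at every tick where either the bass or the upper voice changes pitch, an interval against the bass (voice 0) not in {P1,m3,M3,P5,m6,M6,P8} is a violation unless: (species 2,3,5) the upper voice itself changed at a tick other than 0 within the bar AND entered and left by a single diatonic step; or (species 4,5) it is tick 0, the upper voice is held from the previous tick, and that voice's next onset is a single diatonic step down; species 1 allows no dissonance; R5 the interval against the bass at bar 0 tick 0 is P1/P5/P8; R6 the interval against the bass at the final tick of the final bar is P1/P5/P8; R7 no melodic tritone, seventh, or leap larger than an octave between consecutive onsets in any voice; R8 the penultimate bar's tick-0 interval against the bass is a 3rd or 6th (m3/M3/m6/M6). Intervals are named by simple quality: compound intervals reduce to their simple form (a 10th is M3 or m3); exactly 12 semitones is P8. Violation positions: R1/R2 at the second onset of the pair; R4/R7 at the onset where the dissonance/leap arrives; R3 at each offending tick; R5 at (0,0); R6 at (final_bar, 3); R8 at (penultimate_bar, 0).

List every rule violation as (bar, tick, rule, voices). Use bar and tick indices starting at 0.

bar 0: v0=C3 v1=C4 downbeat P8
bar 1: v0=E3 v1=A3 downbeat P4
bar 2: v0=D3 v1=B3 downbeat M6
bar 3: v0=C3 v1=B3 downbeat M7
bar 4: v0=B2 v1=C4 downbeat m2
bar 5: v0=D3 v1=D3 downbeat P1
bar 6: v0=E3 v1=B3 downbeat P5
bar 7: v0=D3 v1=G3 downbeat P4
bar 8: v0=C3 v1=C4 downbeat P8
  -> R4 @ bar 1 tick 0 v(0, 1): E3/A3 P4 untreated
  -> R4 @ bar 3 tick 0 v(0, 1): C3/B3 M7 untreated
  -> R4 @ bar 4 tick 0 v(0, 1): B2/C4 m2 untreated
  -> R7 @ bar 4 tick 2 v(1,): C4->D3 leap 10st
  -> R4 @ bar 7 tick 0 v(0, 1): D3/G3 P4 untreated
  -> R8 @ bar 7 tick 0 v(0, 1): penult P4 not 3rd/6th

(1, 0, R4, (0, 1))
(3, 0, R4, (0, 1))
(4, 0, R4, (0, 1))
(4, 2, R7, (1,))
(7, 0, R4, (0, 1))
(7, 0, R8, (0, 1))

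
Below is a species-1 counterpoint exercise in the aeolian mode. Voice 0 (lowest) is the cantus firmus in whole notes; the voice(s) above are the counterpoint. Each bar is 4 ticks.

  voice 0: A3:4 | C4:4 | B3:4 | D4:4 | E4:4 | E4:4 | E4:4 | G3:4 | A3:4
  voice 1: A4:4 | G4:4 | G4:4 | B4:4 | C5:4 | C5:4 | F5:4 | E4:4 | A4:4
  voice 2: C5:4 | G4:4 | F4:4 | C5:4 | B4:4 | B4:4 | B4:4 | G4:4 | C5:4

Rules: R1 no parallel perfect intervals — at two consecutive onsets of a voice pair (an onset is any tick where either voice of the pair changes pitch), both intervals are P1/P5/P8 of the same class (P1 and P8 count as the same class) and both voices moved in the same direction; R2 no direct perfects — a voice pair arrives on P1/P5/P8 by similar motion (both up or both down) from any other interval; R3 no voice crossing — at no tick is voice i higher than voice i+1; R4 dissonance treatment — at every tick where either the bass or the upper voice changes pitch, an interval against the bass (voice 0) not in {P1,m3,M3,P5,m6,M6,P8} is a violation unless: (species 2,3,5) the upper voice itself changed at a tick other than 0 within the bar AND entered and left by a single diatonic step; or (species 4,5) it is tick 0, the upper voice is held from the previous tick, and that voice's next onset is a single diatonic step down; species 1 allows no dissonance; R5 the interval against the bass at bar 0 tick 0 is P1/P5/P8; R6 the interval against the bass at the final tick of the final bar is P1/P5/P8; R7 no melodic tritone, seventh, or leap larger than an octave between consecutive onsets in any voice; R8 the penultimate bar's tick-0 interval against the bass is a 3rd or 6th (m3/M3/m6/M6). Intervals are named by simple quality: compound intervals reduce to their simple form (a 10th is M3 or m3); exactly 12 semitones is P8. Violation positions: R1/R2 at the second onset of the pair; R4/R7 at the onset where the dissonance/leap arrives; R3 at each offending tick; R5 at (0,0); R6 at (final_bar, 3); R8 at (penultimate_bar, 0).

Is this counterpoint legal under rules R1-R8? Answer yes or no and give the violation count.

No (26 violations)

bar 0: v0=A3 v1=A4 v2=C5 (m3)
bar 1: v0=C4 v1=G4 v2=G4 (P5)
bar 2: v0=B3 v1=G4 v2=F4 (TT)
bar 3: v0=D4 v1=B4 v2=C5 (m7)
bar 4: v0=E4 v1=C5 v2=B4 (P5)
bar 5: v0=E4 v1=C5 v2=B4 (P5)
bar 6: v0=E4 v1=F5 v2=B4 (P5)
bar 7: v0=G3 v1=E4 v2=G4 (P8)
bar 8: v0=A3 v1=A4 v2=C5 (m3)
  R5 @ bar0.0: opens on m3
  R2 @ bar1.0: A4/C5 m3 -> G4/G4 P1 similar
  R3 @ bar2.0: G4 above F4
  R4 @ bar2.0: B3/F4 TT untreated
  R3 @ bar2.1: G4 above F4
  R3 @ bar2.2: G4 above F4
  R3 @ bar2.3: G4 above F4
  R4 @ bar3.0: D4/C5 m7 untreated
  R3 @ bar4.0: C5 above B4
  R3 @ bar4.1: C5 above B4
  R3 @ bar4.2: C5 above B4
  R3 @ bar4.3: C5 above B4
  R3 @ bar5.0: C5 above B4
  R3 @ bar5.1: C5 above B4
  R3 @ bar5.2: C5 above B4
  R3 @ bar5.3: C5 above B4
  R3 @ bar6.0: F5 above B4
  R4 @ bar6.0: E4/F5 m2 untreated
  R3 @ bar6.1: F5 above B4
  R3 @ bar6.2: F5 above B4
  R3 @ bar6.3: F5 above B4
  R2 @ bar7.0: E4/B4 P5 -> G3/G4 P8 similar
  R7 @ bar7.0: F5->E4 leap 13st
  R8 @ bar7.0: penult P8 not 3rd/6th
  R2 @ bar8.0: G3/E4 M6 -> A3/A4 P8 similar
  R6 @ bar8.3: closes on m3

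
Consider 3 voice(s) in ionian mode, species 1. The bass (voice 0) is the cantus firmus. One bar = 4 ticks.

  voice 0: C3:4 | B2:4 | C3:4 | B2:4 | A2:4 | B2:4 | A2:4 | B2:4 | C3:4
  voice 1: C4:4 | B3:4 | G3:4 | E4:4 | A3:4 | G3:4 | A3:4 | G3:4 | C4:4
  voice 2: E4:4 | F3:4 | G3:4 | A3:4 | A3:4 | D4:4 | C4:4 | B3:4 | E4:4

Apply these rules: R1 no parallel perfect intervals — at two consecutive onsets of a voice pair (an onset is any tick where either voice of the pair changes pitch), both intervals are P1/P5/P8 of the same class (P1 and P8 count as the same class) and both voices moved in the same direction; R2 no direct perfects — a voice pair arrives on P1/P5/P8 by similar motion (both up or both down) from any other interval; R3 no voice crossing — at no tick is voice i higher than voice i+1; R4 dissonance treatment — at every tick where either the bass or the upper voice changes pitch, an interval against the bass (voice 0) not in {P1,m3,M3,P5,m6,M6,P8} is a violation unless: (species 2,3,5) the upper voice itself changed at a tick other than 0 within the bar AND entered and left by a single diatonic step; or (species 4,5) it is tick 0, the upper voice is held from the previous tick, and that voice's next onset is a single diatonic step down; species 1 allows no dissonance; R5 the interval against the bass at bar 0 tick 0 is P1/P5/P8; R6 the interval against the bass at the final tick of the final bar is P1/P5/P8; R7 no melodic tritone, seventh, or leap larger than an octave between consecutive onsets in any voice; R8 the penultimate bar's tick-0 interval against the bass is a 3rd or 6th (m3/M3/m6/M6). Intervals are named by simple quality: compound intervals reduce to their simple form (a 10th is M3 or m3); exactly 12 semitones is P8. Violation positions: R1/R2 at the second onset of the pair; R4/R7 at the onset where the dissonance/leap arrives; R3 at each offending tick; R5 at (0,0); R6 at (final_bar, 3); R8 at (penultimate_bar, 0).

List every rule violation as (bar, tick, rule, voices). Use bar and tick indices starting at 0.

bar 0: v0=C3 v1=C4 v2=E4 downbeat M3
bar 1: v0=B2 v1=B3 v2=F3 downbeat TT
bar 2: v0=C3 v1=G3 v2=G3 downbeat P5
bar 3: v0=B2 v1=E4 v2=A3 downbeat m7
bar 4: v0=A2 v1=A3 v2=A3 downbeat P8
bar 5: v0=B2 v1=G3 v2=D4 downbeat m3
bar 6: v0=A2 v1=A3 v2=C4 downbeat m3
bar 7: v0=B2 v1=G3 v2=B3 downbeat P8
bar 8: v0=C3 v1=C4 v2=E4 downbeat M3
  -> R5 @ bar 0 tick 0 v(0, 2): opens on M3
  -> R1 @ bar 1 tick 0 v(0, 1): C3/C4 P8 -> B2/B3 P8 similar
  -> R3 @ bar 1 tick 0 v(1, 2): B3 above F3
  -> R4 @ bar 1 tick 0 v(0, 2): B2/F3 TT untreated
  -> R7 @ bar 1 tick 0 v(2,): E4->F3 leap 11st
  -> R3 @ bar 1 tick 1 v(1, 2): B3 above F3
  -> R3 @ bar 1 tick 2 v(1, 2): B3 above F3
  -> R3 @ bar 1 tick 3 v(1, 2): B3 above F3
  -> R2 @ bar 2 tick 0 v(0, 2): B2/F3 TT -> C3/G3 P5 similar
  -> R2 @ bar 3 tick 0 v(1, 2): G3/G3 P1 -> E4/A3 P5 similar
  -> R3 @ bar 3 tick 0 v(1, 2): E4 above A3
  -> R4 @ bar 3 tick 0 v(0, 1): B2/E4 P4 untreated
  -> R4 @ bar 3 tick 0 v(0, 2): B2/A3 m7 untreated
  -> R3 @ bar 3 tick 1 v(1, 2): E4 above A3
  -> R3 @ bar 3 tick 2 v(1, 2): E4 above A3
  -> R3 @ bar 3 tick 3 v(1, 2): E4 above A3
  -> R2 @ bar 4 tick 0 v(0, 1): B2/E4 P4 -> A2/A3 P8 similar
  -> R8 @ bar 7 tick 0 v(0, 2): penult P8 not 3rd/6th
  -> R2 @ bar 8 tick 0 v(0, 1): B2/G3 m6 -> C3/C4 P8 similar
  -> R6 @ bar 8 tick 3 v(0, 2): closes on M3

(0, 0, R5, (0, 2))
(1, 0, R1, (0, 1))
(1, 0, R3, (1, 2))
(1, 0, R4, (0, 2))
(1, 0, R7, (2,))
(1, 1, R3, (1, 2))
(1, 2, R3, (1, 2))
(1, 3, R3, (1, 2))
(2, 0, R2, (0, 2))
(3, 0, R2, (1, 2))
(3, 0, R3, (1, 2))
(3, 0, R4, (0, 1))
(3, 0, R4, (0, 2))
(3, 1, R3, (1, 2))
(3, 2, R3, (1, 2))
(3, 3, R3, (1, 2))
(4, 0, R2, (0, 1))
(7, 0, R8, (0, 2))
(8, 0, R2, (0, 1))
(8, 3, R6, (0, 2))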